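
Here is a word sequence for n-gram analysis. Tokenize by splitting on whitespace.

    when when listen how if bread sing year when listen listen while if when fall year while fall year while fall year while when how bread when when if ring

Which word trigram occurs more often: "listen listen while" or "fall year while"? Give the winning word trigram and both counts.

"fall year while" (3 vs 1)

"listen listen while": 1 occurrence
"fall year while": 3 occurrences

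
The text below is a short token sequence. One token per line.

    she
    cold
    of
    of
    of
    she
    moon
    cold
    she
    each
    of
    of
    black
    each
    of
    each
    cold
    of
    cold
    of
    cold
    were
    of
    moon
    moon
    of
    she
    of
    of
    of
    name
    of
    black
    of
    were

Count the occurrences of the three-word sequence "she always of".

0

Scanning the 33 overlapping trigram windows for "she always of":
  (none found)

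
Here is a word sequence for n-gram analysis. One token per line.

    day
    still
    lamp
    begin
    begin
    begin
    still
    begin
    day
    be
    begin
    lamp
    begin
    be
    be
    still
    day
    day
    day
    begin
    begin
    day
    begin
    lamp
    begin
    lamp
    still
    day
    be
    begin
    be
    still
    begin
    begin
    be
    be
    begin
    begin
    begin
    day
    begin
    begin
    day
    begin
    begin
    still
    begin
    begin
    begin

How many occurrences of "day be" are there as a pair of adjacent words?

Scanning the 48 overlapping bigram windows for "day be":
  position 9–10: day be
  position 28–29: day be

2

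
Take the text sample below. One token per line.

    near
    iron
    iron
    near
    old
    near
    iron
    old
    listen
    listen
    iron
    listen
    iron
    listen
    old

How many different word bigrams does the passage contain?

11

15 tokens → 14 bigram windows in total.
Repeated bigrams (each contributes count−1 duplicates):
  iron listen: 2
  listen iron: 2
  near iron: 2
3 duplicate windows → 14 − 3 = 11 distinct.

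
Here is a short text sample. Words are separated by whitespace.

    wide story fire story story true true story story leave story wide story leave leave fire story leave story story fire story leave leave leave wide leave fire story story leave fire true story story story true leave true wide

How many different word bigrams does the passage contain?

18

40 tokens → 39 bigram windows in total.
Repeated bigrams (each contributes count−1 duplicates):
  story story: 6
  story leave: 5
  fire story: 4
  leave fire: 3
  leave leave: 3
  leave story: 2
  story fire: 2
  story true: 2
  … (2 more repeated)
21 duplicate windows → 39 − 21 = 18 distinct.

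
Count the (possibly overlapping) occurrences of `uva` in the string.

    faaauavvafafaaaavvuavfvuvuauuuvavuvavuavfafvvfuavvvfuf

Sliding a length-3 window over the 54 characters (52 positions):
  position 30–32: uva
  position 34–36: uva

2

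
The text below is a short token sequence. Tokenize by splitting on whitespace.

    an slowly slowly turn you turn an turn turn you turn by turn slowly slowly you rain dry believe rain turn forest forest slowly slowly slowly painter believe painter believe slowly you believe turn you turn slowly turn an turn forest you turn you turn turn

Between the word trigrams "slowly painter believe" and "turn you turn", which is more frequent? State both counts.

"turn you turn" (4 vs 1)

"slowly painter believe": 1 occurrence
"turn you turn": 4 occurrences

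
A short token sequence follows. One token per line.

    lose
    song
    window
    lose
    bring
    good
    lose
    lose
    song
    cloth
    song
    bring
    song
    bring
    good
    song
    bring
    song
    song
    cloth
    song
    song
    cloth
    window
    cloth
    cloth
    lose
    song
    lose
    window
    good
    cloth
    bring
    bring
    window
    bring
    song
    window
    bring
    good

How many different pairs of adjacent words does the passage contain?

40 tokens → 39 bigram windows in total.
Repeated bigrams (each contributes count−1 duplicates):
  bring good: 3
  bring song: 3
  lose song: 3
  song bring: 3
  song cloth: 3
  cloth song: 2
  song song: 2
  song window: 2
  … (1 more repeated)
14 duplicate windows → 39 − 14 = 25 distinct.

25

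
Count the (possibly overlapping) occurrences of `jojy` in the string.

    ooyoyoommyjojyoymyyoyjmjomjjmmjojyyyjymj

2

Sliding a length-4 window over the 40 characters (37 positions):
  position 11–14: jojy
  position 31–34: jojy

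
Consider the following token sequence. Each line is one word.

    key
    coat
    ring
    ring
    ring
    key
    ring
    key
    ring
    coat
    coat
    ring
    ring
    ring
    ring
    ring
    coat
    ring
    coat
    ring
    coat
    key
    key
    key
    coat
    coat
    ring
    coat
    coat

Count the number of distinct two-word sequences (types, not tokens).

9

29 tokens → 28 bigram windows in total.
Repeated bigrams (each contributes count−1 duplicates):
  ring ring: 6
  coat ring: 5
  ring coat: 5
  coat coat: 3
  key coat: 2
  key key: 2
  key ring: 2
  ring key: 2
19 duplicate windows → 28 − 19 = 9 distinct.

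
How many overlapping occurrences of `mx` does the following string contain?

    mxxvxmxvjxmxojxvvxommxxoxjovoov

Sliding a length-2 window over the 31 characters (30 positions):
  position 1–2: mx
  position 6–7: mx
  position 11–12: mx
  position 21–22: mx

4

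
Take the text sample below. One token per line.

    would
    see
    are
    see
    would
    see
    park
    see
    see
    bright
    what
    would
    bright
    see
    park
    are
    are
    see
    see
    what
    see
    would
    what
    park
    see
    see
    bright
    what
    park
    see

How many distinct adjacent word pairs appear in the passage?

30 tokens → 29 bigram windows in total.
Repeated bigrams (each contributes count−1 duplicates):
  park see: 3
  see see: 3
  are see: 2
  bright what: 2
  see bright: 2
  see park: 2
  see would: 2
  what park: 2
  … (1 more repeated)
11 duplicate windows → 29 − 11 = 18 distinct.

18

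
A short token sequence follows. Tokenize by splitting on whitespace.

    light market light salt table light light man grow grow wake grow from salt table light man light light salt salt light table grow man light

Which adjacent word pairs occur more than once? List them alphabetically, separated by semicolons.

Bigram counts meeting the condition (more than once):
  light light: 2
  light man: 2
  light salt: 2
  man light: 2
  salt table: 2
  table light: 2

light light; light man; light salt; man light; salt table; table light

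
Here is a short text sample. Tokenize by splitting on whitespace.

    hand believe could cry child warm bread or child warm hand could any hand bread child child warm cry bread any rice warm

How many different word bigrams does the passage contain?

20

23 tokens → 22 bigram windows in total.
Repeated bigrams (each contributes count−1 duplicates):
  child warm: 3
2 duplicate windows → 22 − 2 = 20 distinct.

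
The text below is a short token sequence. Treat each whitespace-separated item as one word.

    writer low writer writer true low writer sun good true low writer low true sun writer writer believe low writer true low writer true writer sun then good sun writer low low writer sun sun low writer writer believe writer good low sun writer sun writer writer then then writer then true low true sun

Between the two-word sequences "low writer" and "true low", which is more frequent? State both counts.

"low writer": 7 occurrences
"true low": 4 occurrences

"low writer" (7 vs 4)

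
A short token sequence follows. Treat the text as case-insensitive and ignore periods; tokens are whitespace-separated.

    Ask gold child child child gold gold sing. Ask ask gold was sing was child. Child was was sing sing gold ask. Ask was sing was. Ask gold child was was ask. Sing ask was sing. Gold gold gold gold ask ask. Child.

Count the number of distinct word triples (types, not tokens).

43 tokens → 41 trigram windows in total.
Repeated trigrams (each contributes count−1 duplicates):
  ask gold child: 2
  ask was sing: 2
  child was was: 2
  gold ask ask: 2
  gold gold gold: 2
  was sing was: 2
6 duplicate windows → 41 − 6 = 35 distinct.

35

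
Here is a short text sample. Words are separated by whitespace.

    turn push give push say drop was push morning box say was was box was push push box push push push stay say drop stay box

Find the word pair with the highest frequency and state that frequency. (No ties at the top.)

"push push", 3 times

Bigram frequencies (highest first):
  push push: 3
  say drop: 2
  was push: 2
  turn push: 1
  push give: 1
  give push: 1
  … (15 more, each ≤ 1)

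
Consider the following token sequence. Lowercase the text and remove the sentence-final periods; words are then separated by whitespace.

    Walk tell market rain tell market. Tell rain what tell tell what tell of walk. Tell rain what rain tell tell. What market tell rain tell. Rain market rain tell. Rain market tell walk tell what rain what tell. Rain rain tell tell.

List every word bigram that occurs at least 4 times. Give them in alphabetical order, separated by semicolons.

rain tell; tell rain

Bigram counts meeting the condition (at least 4 times):
  rain tell: 5
  tell rain: 6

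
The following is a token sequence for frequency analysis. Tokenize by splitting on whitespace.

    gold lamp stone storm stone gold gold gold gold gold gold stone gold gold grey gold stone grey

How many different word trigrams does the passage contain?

18 tokens → 16 trigram windows in total.
Repeated trigrams (each contributes count−1 duplicates):
  gold gold gold: 4
  stone gold gold: 2
4 duplicate windows → 16 − 4 = 12 distinct.

12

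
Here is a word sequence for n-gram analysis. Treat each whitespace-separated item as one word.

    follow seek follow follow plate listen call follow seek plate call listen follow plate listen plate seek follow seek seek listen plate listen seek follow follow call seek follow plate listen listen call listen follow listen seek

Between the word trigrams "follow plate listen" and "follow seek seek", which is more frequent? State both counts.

"follow plate listen": 3 occurrences
"follow seek seek": 1 occurrence

"follow plate listen" (3 vs 1)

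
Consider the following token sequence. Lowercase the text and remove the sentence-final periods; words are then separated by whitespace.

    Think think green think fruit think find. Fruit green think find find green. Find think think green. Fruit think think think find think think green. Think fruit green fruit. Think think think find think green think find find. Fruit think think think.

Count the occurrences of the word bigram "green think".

Scanning the 41 overlapping bigram windows for "green think":
  position 3–4: green think
  position 9–10: green think
  position 25–26: green think
  position 35–36: green think

4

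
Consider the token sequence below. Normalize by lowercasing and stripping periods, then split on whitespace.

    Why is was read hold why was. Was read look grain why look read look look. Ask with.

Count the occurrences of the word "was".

3

Scanning the 18 tokens for "was":
  position 3: was
  position 7: was
  position 8: was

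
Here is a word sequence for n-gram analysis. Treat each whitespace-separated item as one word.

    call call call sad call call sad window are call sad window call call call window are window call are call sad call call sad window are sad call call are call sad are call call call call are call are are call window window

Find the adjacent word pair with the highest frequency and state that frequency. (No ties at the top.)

"call call", 10 times

Bigram frequencies (highest first):
  call call: 10
  call sad: 6
  are call: 6
  call are: 4
  sad call: 3
  sad window: 3
  … (8 more, each ≤ 3)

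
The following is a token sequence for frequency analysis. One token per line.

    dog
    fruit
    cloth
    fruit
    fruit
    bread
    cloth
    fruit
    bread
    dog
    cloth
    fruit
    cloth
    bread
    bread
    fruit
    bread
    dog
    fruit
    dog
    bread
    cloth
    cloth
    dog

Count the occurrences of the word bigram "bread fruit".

1

Scanning the 23 overlapping bigram windows for "bread fruit":
  position 15–16: bread fruit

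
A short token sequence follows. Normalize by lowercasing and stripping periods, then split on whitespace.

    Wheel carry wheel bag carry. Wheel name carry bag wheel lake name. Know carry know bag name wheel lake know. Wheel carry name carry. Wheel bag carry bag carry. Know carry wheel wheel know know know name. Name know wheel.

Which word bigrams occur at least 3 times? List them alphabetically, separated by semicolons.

Bigram counts meeting the condition (at least 3 times):
  bag carry: 3
  carry wheel: 4

bag carry; carry wheel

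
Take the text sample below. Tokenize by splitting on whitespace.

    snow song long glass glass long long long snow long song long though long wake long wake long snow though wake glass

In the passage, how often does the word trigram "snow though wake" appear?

Scanning the 20 overlapping trigram windows for "snow though wake":
  position 19–21: snow though wake

1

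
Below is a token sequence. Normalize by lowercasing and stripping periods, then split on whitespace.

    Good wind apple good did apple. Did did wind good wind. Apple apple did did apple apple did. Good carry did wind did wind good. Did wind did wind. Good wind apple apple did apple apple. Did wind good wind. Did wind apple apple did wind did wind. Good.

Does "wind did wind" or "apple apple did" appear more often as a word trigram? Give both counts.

"wind did wind": 4 occurrences
"apple apple did": 5 occurrences

"apple apple did" (5 vs 4)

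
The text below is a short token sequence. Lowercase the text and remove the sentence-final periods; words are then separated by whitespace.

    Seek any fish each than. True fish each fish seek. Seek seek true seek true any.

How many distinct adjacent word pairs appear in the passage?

12

16 tokens → 15 bigram windows in total.
Repeated bigrams (each contributes count−1 duplicates):
  fish each: 2
  seek seek: 2
  seek true: 2
3 duplicate windows → 15 − 3 = 12 distinct.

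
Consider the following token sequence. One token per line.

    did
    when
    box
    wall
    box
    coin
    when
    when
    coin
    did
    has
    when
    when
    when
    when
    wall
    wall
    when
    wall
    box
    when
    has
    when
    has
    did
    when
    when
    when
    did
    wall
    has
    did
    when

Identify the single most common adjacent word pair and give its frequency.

"when when", 6 times

Bigram frequencies (highest first):
  when when: 6
  did when: 3
  wall box: 2
  has when: 2
  when wall: 2
  when has: 2
  … (14 more, each ≤ 2)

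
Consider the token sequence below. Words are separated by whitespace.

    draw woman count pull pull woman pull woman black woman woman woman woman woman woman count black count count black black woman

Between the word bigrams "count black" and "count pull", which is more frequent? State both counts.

"count black": 2 occurrences
"count pull": 1 occurrence

"count black" (2 vs 1)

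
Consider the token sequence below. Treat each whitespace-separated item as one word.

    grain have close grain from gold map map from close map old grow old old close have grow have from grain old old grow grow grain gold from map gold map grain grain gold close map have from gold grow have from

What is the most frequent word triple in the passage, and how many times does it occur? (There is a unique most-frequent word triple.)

Trigram frequencies (highest first):
  grow have from: 2
  grain have close: 1
  have close grain: 1
  close grain from: 1
  grain from gold: 1
  from gold map: 1
  … (33 more, each ≤ 1)

"grow have from", 2 times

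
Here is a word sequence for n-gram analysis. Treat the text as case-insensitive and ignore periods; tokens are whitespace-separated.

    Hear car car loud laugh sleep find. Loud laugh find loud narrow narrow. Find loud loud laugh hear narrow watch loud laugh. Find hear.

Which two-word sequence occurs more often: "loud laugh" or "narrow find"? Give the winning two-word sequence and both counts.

"loud laugh": 4 occurrences
"narrow find": 1 occurrence

"loud laugh" (4 vs 1)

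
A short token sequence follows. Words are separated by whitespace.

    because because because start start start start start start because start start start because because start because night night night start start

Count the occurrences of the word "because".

Scanning the 22 tokens for "because":
  position 1: because
  position 2: because
  position 3: because
  position 10: because
  position 14: because
  position 15: because
  position 17: because

7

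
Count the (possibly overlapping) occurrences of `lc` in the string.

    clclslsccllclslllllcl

Sliding a length-2 window over the 21 characters (20 positions):
  position 2–3: lc
  position 11–12: lc
  position 19–20: lc

3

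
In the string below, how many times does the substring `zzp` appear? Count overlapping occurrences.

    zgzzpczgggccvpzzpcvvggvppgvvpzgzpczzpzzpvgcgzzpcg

5

Sliding a length-3 window over the 49 characters (47 positions):
  position 3–5: zzp
  position 15–17: zzp
  position 35–37: zzp
  position 38–40: zzp
  position 45–47: zzp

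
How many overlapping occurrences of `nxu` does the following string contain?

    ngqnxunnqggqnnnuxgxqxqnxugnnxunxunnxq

4

Sliding a length-3 window over the 37 characters (35 positions):
  position 4–6: nxu
  position 23–25: nxu
  position 28–30: nxu
  position 31–33: nxu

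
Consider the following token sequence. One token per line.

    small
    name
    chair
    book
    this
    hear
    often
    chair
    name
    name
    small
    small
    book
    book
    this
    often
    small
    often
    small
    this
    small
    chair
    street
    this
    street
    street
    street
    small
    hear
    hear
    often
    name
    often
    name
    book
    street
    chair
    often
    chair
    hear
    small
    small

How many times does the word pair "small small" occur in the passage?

2

Scanning the 41 overlapping bigram windows for "small small":
  position 11–12: small small
  position 41–42: small small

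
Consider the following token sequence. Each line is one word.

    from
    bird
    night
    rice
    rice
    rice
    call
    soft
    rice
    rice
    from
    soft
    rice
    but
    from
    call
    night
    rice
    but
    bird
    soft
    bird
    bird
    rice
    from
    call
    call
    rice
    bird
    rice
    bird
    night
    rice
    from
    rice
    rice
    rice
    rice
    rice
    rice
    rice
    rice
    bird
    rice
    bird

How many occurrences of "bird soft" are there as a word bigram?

Scanning the 44 overlapping bigram windows for "bird soft":
  position 20–21: bird soft

1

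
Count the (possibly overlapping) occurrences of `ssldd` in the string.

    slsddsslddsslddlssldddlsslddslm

4

Sliding a length-5 window over the 31 characters (27 positions):
  position 6–10: ssldd
  position 11–15: ssldd
  position 17–21: ssldd
  position 24–28: ssldd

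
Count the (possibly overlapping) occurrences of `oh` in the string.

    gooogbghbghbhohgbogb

Sliding a length-2 window over the 20 characters (19 positions):
  position 14–15: oh

1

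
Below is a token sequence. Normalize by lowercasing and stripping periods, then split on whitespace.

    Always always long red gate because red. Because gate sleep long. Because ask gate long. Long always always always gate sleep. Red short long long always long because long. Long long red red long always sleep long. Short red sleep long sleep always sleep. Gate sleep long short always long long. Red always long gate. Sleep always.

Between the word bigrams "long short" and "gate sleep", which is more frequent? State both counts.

"gate sleep" (4 vs 2)

"long short": 2 occurrences
"gate sleep": 4 occurrences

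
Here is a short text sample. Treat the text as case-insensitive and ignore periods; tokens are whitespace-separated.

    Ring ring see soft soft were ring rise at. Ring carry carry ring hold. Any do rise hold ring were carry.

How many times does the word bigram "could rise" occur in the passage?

0

Scanning the 20 overlapping bigram windows for "could rise":
  (none found)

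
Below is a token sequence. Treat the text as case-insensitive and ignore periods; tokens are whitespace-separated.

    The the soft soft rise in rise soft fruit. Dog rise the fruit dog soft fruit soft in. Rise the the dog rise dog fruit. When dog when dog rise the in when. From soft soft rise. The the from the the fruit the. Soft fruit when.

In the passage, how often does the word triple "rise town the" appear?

Scanning the 45 overlapping trigram windows for "rise town the":
  (none found)

0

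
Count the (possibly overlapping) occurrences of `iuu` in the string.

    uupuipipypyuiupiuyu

0

Sliding a length-3 window over the 19 characters (17 positions):
  (no match at any position)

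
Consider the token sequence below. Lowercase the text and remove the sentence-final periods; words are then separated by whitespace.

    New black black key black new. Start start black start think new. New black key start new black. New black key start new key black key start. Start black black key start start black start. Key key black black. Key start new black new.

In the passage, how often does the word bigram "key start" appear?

5

Scanning the 43 overlapping bigram windows for "key start":
  position 15–16: key start
  position 21–22: key start
  position 26–27: key start
  position 31–32: key start
  position 40–41: key start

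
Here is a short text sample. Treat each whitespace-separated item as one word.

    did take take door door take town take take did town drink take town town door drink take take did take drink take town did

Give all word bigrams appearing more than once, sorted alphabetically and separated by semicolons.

did take; drink take; take did; take take; take town

Bigram counts meeting the condition (more than once):
  did take: 2
  drink take: 3
  take did: 2
  take take: 3
  take town: 3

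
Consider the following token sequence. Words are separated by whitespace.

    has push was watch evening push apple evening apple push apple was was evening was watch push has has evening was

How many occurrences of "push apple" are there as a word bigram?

Scanning the 20 overlapping bigram windows for "push apple":
  position 6–7: push apple
  position 10–11: push apple

2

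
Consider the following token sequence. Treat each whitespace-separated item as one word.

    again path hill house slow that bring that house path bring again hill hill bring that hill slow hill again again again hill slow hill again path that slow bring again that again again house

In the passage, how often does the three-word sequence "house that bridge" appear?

0

Scanning the 33 overlapping trigram windows for "house that bridge":
  (none found)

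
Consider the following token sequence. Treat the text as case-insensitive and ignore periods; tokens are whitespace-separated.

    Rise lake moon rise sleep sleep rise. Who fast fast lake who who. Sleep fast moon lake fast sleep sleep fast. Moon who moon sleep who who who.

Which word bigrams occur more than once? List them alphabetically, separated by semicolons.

fast moon; sleep fast; sleep sleep; who who

Bigram counts meeting the condition (more than once):
  fast moon: 2
  sleep fast: 2
  sleep sleep: 2
  who who: 3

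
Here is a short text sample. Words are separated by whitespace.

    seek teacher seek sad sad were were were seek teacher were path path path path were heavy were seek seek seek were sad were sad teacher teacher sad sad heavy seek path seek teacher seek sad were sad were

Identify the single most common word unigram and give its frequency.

"were", 10 times

Unigram frequencies (highest first):
  were: 10
  seek: 9
  sad: 8
  teacher: 5
  path: 5
  heavy: 2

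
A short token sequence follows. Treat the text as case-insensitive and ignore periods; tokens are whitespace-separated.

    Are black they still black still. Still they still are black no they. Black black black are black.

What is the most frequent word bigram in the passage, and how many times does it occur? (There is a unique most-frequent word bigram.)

Bigram frequencies (highest first):
  are black: 3
  they still: 2
  black black: 2
  black they: 1
  still black: 1
  black still: 1
  … (7 more, each ≤ 1)

"are black", 3 times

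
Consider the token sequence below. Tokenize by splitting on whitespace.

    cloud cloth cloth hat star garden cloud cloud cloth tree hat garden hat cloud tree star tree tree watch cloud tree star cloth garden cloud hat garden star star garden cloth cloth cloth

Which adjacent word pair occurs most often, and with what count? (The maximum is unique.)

Bigram frequencies (highest first):
  cloth cloth: 3
  cloud cloth: 2
  star garden: 2
  garden cloud: 2
  hat garden: 2
  cloud tree: 2
  … (18 more, each ≤ 2)

"cloth cloth", 3 times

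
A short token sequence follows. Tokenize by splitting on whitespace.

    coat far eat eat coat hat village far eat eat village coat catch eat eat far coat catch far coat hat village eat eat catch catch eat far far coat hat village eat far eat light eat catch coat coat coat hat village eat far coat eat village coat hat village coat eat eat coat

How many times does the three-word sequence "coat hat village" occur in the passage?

Scanning the 53 overlapping trigram windows for "coat hat village":
  position 5–7: coat hat village
  position 20–22: coat hat village
  position 30–32: coat hat village
  position 41–43: coat hat village
  position 49–51: coat hat village

5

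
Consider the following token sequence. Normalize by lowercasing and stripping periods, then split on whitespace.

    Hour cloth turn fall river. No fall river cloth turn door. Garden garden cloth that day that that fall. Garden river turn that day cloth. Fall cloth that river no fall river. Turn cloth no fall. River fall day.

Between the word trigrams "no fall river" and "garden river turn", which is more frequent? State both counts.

"no fall river": 3 occurrences
"garden river turn": 1 occurrence

"no fall river" (3 vs 1)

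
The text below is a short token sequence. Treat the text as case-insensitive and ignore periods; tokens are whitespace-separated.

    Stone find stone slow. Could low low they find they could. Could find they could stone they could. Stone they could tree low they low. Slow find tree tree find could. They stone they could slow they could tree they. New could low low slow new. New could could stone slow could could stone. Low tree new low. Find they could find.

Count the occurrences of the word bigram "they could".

7

Scanning the 61 overlapping bigram windows for "they could":
  position 10–11: they could
  position 14–15: they could
  position 17–18: they could
  position 20–21: they could
  position 34–35: they could
  position 37–38: they could
  position 60–61: they could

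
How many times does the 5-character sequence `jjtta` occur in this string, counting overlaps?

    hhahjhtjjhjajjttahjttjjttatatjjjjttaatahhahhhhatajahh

Sliding a length-5 window over the 53 characters (49 positions):
  position 13–17: jjtta
  position 22–26: jjtta
  position 32–36: jjtta

3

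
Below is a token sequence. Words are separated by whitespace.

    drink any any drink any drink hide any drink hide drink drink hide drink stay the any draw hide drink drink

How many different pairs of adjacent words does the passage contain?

21 tokens → 20 bigram windows in total.
Repeated bigrams (each contributes count−1 duplicates):
  any drink: 3
  drink hide: 3
  hide drink: 3
  drink any: 2
  drink drink: 2
8 duplicate windows → 20 − 8 = 12 distinct.

12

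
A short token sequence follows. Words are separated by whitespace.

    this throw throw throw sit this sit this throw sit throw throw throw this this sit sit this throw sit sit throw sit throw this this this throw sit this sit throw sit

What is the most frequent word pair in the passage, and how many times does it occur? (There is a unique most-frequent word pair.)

Bigram frequencies (highest first):
  throw sit: 6
  this throw: 4
  throw throw: 4
  sit this: 4
  sit throw: 4
  this sit: 3
  … (3 more, each ≤ 3)

"throw sit", 6 times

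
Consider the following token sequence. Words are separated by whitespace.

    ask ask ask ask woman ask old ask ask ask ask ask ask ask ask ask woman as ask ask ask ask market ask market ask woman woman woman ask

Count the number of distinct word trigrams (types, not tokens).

16

30 tokens → 28 trigram windows in total.
Repeated trigrams (each contributes count−1 duplicates):
  ask ask ask: 11
  ask ask woman: 2
  ask market ask: 2
12 duplicate windows → 28 − 12 = 16 distinct.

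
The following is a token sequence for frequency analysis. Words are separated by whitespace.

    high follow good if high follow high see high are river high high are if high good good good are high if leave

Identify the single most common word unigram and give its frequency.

"high", 8 times

Unigram frequencies (highest first):
  high: 8
  good: 4
  if: 3
  are: 3
  follow: 2
  see: 1
  … (2 more, each ≤ 1)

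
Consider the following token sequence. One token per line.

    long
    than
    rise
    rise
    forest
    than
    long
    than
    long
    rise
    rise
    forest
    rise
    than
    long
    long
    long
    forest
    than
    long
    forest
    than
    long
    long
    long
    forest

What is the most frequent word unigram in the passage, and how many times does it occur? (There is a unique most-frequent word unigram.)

"long", 10 times

Unigram frequencies (highest first):
  long: 10
  than: 6
  rise: 5
  forest: 5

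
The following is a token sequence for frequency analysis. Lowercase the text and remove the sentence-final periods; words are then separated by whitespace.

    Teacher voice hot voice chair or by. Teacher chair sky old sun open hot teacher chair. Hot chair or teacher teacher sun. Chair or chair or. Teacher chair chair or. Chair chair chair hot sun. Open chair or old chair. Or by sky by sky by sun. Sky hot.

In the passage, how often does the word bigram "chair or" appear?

Scanning the 48 overlapping bigram windows for "chair or":
  position 5–6: chair or
  position 18–19: chair or
  position 23–24: chair or
  position 25–26: chair or
  position 29–30: chair or
  position 37–38: chair or
  position 40–41: chair or

7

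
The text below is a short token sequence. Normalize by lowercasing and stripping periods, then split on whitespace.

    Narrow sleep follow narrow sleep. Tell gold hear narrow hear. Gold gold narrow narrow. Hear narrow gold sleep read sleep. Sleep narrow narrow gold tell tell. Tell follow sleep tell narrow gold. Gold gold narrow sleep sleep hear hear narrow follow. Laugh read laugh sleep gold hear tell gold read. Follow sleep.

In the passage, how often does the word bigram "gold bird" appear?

0

Scanning the 51 overlapping bigram windows for "gold bird":
  (none found)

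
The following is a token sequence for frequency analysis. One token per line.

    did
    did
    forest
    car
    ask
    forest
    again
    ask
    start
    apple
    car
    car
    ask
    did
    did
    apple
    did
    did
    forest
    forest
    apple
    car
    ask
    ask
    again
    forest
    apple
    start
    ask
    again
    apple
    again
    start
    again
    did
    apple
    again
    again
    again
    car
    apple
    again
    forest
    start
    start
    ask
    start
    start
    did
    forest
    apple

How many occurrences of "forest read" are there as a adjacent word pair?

0

Scanning the 50 overlapping bigram windows for "forest read":
  (none found)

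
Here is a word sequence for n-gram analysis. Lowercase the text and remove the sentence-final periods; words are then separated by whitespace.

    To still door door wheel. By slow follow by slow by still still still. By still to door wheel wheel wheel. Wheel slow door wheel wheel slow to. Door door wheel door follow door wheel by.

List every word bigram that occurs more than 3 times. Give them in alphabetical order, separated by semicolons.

Bigram counts meeting the condition (more than 3 times):
  door wheel: 5
  wheel wheel: 4

door wheel; wheel wheel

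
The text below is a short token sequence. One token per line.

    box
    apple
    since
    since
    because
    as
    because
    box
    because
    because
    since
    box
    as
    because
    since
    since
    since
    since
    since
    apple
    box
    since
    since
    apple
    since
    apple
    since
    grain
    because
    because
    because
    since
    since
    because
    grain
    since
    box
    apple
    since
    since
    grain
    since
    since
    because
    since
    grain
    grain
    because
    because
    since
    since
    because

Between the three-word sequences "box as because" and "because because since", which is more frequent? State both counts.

"because because since" (3 vs 1)

"box as because": 1 occurrence
"because because since": 3 occurrences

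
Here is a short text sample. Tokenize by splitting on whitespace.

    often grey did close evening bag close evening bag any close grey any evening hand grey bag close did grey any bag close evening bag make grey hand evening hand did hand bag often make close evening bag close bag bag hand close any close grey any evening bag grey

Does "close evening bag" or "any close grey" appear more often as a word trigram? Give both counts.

"close evening bag": 4 occurrences
"any close grey": 2 occurrences

"close evening bag" (4 vs 2)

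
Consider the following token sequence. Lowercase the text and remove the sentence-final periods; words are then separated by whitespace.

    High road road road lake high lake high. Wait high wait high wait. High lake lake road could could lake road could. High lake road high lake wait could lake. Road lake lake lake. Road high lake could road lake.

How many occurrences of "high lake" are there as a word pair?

Scanning the 39 overlapping bigram windows for "high lake":
  position 6–7: high lake
  position 14–15: high lake
  position 23–24: high lake
  position 26–27: high lake
  position 36–37: high lake

5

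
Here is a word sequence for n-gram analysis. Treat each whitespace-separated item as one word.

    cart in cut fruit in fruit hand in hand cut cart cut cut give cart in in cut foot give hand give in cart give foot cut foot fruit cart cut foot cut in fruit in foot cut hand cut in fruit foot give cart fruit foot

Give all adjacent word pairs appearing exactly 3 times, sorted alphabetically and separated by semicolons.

Bigram counts meeting the condition (exactly 3 times):
  cut foot: 3
  foot cut: 3
  in fruit: 3

cut foot; foot cut; in fruit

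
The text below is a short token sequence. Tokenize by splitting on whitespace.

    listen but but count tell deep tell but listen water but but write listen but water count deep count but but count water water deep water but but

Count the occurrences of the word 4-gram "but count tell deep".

Scanning the 25 overlapping 4-gram windows for "but count tell deep":
  position 3–6: but count tell deep

1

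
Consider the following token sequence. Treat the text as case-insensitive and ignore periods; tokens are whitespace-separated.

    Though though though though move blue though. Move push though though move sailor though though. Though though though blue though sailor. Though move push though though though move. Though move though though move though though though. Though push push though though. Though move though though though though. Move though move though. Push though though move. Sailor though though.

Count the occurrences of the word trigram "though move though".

6

Scanning the 56 overlapping trigram windows for "though move though":
  position 27–29: though move though
  position 29–31: though move though
  position 32–34: though move though
  position 42–44: though move though
  position 47–49: though move though
  position 49–51: though move though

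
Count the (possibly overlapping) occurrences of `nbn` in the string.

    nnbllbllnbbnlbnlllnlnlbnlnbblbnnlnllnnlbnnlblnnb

Sliding a length-3 window over the 48 characters (46 positions):
  (no match at any position)

0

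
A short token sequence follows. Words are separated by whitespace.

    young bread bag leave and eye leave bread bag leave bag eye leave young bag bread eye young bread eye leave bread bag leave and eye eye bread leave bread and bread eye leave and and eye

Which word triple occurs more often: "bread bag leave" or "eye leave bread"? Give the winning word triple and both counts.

"bread bag leave" (3 vs 2)

"bread bag leave": 3 occurrences
"eye leave bread": 2 occurrences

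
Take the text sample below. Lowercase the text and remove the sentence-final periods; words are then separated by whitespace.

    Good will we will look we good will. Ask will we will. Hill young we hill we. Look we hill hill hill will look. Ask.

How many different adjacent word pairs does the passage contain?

17

25 tokens → 24 bigram windows in total.
Repeated bigrams (each contributes count−1 duplicates):
  good will: 2
  hill hill: 2
  look we: 2
  we hill: 2
  we will: 2
  will look: 2
  will we: 2
7 duplicate windows → 24 − 7 = 17 distinct.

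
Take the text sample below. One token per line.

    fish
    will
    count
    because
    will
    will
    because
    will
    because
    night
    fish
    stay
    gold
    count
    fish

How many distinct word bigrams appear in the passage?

12

15 tokens → 14 bigram windows in total.
Repeated bigrams (each contributes count−1 duplicates):
  because will: 2
  will because: 2
2 duplicate windows → 14 − 2 = 12 distinct.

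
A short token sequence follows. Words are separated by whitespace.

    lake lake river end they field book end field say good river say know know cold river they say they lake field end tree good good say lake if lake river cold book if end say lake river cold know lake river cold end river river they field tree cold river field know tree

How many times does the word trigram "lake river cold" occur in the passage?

Scanning the 52 overlapping trigram windows for "lake river cold":
  position 30–32: lake river cold
  position 37–39: lake river cold
  position 41–43: lake river cold

3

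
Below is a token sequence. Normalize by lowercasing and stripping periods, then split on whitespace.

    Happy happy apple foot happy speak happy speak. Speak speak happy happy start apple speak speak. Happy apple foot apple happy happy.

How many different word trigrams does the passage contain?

18

22 tokens → 20 trigram windows in total.
Repeated trigrams (each contributes count−1 duplicates):
  happy apple foot: 2
  speak speak happy: 2
2 duplicate windows → 20 − 2 = 18 distinct.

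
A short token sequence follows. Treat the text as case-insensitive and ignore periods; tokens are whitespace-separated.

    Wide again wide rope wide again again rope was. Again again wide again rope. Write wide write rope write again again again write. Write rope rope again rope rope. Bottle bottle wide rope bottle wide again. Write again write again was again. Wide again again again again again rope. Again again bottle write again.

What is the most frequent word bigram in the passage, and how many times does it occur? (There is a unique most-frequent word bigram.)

Bigram frequencies (highest first):
  again again: 9
  wide again: 5
  again rope: 4
  write again: 4
  again wide: 3
  again write: 3
  … (17 more, each ≤ 2)

"again again", 9 times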